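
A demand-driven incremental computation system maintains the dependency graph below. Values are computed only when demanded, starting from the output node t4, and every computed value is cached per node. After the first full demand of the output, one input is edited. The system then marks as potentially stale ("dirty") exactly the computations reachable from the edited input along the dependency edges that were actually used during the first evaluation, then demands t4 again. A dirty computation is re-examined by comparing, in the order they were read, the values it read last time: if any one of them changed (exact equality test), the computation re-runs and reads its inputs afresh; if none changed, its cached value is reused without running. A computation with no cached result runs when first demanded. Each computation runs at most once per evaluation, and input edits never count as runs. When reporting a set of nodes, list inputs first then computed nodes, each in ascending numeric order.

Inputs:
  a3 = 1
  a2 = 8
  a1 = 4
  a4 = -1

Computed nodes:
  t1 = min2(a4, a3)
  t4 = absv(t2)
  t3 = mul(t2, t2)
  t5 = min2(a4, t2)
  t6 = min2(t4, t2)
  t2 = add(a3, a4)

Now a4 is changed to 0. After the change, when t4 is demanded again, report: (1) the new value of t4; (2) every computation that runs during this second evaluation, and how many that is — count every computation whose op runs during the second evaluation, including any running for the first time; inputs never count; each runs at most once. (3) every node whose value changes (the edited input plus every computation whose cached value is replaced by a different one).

First evaluation (everything demanded from the output):
  t2 = add(1, -1) = 0
  t4 = absv(0) = 0

Propagation after the edit:
  t2: runs — a4 -1->0; result 1.
  t4: runs — t2 0->1; result 1.

New value of t4: 1.
Computations that run: t2, t4 — 2 in total.
Values that change: a4, t2, t4.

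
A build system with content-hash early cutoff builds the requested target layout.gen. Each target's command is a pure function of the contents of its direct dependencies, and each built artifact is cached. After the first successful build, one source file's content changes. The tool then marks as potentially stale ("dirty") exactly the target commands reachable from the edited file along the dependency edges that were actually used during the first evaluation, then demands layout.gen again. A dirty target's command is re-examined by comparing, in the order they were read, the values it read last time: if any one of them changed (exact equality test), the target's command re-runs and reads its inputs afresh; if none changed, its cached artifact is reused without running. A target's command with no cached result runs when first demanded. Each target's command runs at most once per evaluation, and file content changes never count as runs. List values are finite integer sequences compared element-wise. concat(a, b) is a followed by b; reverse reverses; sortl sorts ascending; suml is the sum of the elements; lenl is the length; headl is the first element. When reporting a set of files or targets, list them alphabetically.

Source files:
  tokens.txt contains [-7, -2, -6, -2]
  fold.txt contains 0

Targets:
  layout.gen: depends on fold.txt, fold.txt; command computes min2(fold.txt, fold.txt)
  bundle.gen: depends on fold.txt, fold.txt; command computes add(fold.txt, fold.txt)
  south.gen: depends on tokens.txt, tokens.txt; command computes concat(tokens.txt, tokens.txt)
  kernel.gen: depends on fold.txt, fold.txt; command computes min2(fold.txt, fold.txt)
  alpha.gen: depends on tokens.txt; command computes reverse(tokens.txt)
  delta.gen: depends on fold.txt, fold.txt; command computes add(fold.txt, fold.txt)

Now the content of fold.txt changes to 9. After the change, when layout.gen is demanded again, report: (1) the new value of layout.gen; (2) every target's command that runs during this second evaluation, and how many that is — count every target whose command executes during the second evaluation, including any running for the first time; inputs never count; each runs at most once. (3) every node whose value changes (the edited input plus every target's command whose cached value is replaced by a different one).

First evaluation (everything demanded from the output):
  layout.gen = min2(0, 0) = 0

Propagation after the edit:
  layout.gen: runs — fold.txt 0->9; fold.txt 0->9; result 9.

New value of layout.gen: 9.
Target commands that run: layout.gen — 1 in total.
Values that change: fold.txt, layout.gen.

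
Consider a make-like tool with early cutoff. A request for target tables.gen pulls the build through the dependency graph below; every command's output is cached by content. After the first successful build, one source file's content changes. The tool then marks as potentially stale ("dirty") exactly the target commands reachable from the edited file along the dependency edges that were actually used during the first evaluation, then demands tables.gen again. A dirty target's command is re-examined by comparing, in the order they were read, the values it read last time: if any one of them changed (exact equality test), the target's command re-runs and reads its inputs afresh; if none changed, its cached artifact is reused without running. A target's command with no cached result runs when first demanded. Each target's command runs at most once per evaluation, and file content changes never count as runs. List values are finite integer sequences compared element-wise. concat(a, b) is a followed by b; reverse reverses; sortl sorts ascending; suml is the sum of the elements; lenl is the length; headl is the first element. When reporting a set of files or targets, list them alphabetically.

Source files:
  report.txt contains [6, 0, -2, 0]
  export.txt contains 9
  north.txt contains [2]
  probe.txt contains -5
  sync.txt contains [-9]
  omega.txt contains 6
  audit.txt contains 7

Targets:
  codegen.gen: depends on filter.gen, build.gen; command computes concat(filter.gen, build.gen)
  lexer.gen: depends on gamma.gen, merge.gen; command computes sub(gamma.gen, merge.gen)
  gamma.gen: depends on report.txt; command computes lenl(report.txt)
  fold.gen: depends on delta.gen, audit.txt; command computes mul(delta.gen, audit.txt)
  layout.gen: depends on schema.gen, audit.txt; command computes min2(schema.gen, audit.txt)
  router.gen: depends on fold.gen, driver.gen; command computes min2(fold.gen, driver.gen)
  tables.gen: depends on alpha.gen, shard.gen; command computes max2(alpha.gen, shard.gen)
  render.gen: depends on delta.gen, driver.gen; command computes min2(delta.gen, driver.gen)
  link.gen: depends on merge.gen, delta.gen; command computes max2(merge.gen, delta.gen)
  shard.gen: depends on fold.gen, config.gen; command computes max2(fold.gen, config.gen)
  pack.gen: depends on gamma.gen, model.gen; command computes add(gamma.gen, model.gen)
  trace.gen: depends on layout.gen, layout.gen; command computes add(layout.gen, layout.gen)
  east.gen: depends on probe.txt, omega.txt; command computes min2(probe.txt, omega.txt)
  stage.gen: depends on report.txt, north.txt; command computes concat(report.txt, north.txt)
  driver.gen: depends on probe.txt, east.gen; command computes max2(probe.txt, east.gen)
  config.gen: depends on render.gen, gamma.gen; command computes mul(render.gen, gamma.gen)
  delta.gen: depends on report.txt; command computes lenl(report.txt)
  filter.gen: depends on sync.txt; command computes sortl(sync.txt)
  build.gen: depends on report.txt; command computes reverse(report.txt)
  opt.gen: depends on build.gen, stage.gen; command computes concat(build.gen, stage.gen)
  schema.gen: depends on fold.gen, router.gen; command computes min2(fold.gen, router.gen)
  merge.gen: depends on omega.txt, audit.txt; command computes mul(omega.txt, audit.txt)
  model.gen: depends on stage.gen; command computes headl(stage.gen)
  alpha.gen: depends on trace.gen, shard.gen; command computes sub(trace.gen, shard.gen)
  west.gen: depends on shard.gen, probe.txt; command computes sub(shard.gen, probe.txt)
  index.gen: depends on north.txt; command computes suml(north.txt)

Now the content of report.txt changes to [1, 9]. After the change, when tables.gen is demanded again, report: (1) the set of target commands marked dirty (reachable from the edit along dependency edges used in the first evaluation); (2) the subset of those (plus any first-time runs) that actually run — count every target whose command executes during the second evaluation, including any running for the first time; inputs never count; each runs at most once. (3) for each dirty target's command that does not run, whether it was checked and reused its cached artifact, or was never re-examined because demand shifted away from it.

The edit dirties: alpha.gen, config.gen, delta.gen, fold.gen, gamma.gen, layout.gen, render.gen, router.gen, schema.gen, shard.gen, tables.gen, trace.gen.
10 target commands run: alpha.gen, config.gen, delta.gen, fold.gen, gamma.gen, render.gen, router.gen, schema.gen, shard.gen, tables.gen.
Cache hits after checking: layout.gen, trace.gen.
Note where the cutoff bites: layout.gen is checked, finds nothing changed, and keeps its cache.

First demand of the output computes:
  delta.gen = lenl([6, 0, -2, 0]) = 4
  east.gen = min2(-5, 6) = -5
  driver.gen = max2(-5, -5) = -5
  fold.gen = mul(4, 7) = 28
  gamma.gen = lenl([6, 0, -2, 0]) = 4
  render.gen = min2(4, -5) = -5
  config.gen = mul(-5, 4) = -20
  router.gen = min2(28, -5) = -5
  schema.gen = min2(28, -5) = -5
  layout.gen = min2(-5, 7) = -5
  shard.gen = max2(28, -20) = 28
  trace.gen = add(-5, -5) = -10
  alpha.gen = sub(-10, 28) = -38
  tables.gen = max2(-38, 28) = 28

After the edit, cleaning proceeds:
  delta.gen: a read changed (report.txt [6, 0, -2, 0]->[1, 9]) — executes, giving 2.
  fold.gen: a read changed (delta.gen 4->2) — executes, giving 14.
  gamma.gen: a read changed (report.txt [6, 0, -2, 0]->[1, 9]) — executes, giving 2.
  render.gen: a read changed (delta.gen 4->2) — executes, giving -5 — identical to its old value.
  config.gen: a read changed (gamma.gen 4->2) — executes, giving -10.
  router.gen: a read changed (fold.gen 28->14) — executes, giving -5 — identical to its old value.
  schema.gen: a read changed (fold.gen 28->14) — executes, giving -5 — identical to its old value.
  layout.gen: dirty, but its reads are unchanged (schema.gen unchanged, audit.txt unchanged); cached -5 stands.
  shard.gen: a read changed (fold.gen 28->14; config.gen -20->-10) — executes, giving 14.
  trace.gen: dirty, but its reads are unchanged (layout.gen unchanged, layout.gen unchanged); cached -10 stands.
  alpha.gen: a read changed (shard.gen 28->14) — executes, giving -24.
  tables.gen: a read changed (alpha.gen -38->-24; shard.gen 28->14) — executes, giving 14.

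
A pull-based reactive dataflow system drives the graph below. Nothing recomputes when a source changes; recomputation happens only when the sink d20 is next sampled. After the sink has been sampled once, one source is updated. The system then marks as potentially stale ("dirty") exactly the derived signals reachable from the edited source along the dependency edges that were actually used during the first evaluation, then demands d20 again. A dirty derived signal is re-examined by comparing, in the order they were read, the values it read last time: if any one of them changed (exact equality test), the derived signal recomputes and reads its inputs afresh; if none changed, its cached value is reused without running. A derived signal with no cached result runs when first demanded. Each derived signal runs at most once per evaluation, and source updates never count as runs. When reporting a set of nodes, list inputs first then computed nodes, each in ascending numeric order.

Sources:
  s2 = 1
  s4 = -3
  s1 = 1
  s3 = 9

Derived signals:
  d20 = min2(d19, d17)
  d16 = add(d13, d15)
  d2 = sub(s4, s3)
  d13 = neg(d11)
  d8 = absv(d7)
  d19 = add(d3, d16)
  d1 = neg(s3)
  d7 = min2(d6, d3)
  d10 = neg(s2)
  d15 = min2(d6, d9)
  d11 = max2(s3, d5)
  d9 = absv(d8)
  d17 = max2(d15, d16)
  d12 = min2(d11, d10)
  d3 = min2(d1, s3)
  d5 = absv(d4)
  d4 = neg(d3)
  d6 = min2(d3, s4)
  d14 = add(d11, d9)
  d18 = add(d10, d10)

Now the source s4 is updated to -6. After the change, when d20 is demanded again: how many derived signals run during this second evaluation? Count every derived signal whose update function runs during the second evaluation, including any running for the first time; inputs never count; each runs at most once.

Derived signals that run: d6 — 1 in total.
Key observation: the change is absorbed at d6 — it re-runs but produces the same value, and the output's value is unchanged.

First evaluation (everything demanded from the output):
  d1 = neg(9) = -9
  d3 = min2(-9, 9) = -9
  d4 = neg(-9) = 9
  d5 = absv(9) = 9
  d6 = min2(-9, -3) = -9
  d7 = min2(-9, -9) = -9
  d8 = absv(-9) = 9
  d9 = absv(9) = 9
  d11 = max2(9, 9) = 9
  d13 = neg(9) = -9
  d15 = min2(-9, 9) = -9
  d16 = add(-9, -9) = -18
  d17 = max2(-9, -18) = -9
  d19 = add(-9, -18) = -27
  d20 = min2(-27, -9) = -27

Propagation after the edit:
  d6: runs — s4 -3->-6; result -9 (same value as before).
  d7: checked — values it read are unchanged (d6 unchanged, d3 unchanged); reused cached -9 without running.
  d8: checked — values it read are unchanged (d7 unchanged); reused cached 9 without running.
  d9: checked — values it read are unchanged (d8 unchanged); reused cached 9 without running.
  d15: checked — values it read are unchanged (d6 unchanged, d9 unchanged); reused cached -9 without running.
  d16: checked — values it read are unchanged (d13 unchanged, d15 unchanged); reused cached -18 without running.
  d17: checked — values it read are unchanged (d15 unchanged, d16 unchanged); reused cached -9 without running.
  d19: checked — values it read are unchanged (d3 unchanged, d16 unchanged); reused cached -27 without running.
  d20: checked — values it read are unchanged (d19 unchanged, d17 unchanged); reused cached -27 without running.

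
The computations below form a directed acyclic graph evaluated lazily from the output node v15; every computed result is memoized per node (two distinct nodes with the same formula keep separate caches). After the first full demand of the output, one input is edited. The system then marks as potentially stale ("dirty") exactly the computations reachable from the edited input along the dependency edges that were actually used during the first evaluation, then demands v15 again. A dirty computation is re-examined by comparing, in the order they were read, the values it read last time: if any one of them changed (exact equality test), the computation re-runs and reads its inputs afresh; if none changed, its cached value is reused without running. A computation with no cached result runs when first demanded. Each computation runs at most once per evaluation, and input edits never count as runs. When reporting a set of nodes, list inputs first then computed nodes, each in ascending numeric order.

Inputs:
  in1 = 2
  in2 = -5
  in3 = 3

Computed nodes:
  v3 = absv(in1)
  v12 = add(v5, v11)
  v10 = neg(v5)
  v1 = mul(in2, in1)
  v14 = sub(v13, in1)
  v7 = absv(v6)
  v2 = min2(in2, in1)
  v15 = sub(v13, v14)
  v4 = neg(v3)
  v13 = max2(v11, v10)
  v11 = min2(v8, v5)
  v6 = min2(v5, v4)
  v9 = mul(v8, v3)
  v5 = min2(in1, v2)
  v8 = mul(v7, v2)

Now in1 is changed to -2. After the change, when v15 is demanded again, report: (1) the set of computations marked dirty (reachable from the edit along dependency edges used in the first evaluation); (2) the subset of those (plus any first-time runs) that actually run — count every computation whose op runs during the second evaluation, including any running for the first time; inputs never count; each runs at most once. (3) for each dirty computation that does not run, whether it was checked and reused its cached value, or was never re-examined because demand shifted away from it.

The edit dirties: v2, v3, v4, v5, v6, v7, v8, v10, v11, v13, v14, v15.
5 computations run: v2, v3, v5, v14, v15.
Cache hits after checking: v4, v6, v7, v8, v10, v11, v13.
Note where the cutoff bites: v4 is checked, finds nothing changed, and keeps its cache.

First demand of the output computes:
  v2 = min2(-5, 2) = -5
  v3 = absv(2) = 2
  v4 = neg(2) = -2
  v5 = min2(2, -5) = -5
  v6 = min2(-5, -2) = -5
  v7 = absv(-5) = 5
  v8 = mul(5, -5) = -25
  v10 = neg(-5) = 5
  v11 = min2(-25, -5) = -25
  v13 = max2(-25, 5) = 5
  v14 = sub(5, 2) = 3
  v15 = sub(5, 3) = 2

After the edit, cleaning proceeds:
  v2: a read changed (in1 2->-2) — executes, giving -5 — identical to its old value.
  v3: a read changed (in1 2->-2) — executes, giving 2 — identical to its old value.
  v4: dirty, but its reads are unchanged (v3 unchanged); cached -2 stands.
  v5: a read changed (in1 2->-2) — executes, giving -5 — identical to its old value.
  v6: dirty, but its reads are unchanged (v5 unchanged, v4 unchanged); cached -5 stands.
  v7: dirty, but its reads are unchanged (v6 unchanged); cached 5 stands.
  v8: dirty, but its reads are unchanged (v7 unchanged, v2 unchanged); cached -25 stands.
  v10: dirty, but its reads are unchanged (v5 unchanged); cached 5 stands.
  v11: dirty, but its reads are unchanged (v8 unchanged, v5 unchanged); cached -25 stands.
  v13: dirty, but its reads are unchanged (v11 unchanged, v10 unchanged); cached 5 stands.
  v14: a read changed (in1 2->-2) — executes, giving 7.
  v15: a read changed (v14 3->7) — executes, giving -2.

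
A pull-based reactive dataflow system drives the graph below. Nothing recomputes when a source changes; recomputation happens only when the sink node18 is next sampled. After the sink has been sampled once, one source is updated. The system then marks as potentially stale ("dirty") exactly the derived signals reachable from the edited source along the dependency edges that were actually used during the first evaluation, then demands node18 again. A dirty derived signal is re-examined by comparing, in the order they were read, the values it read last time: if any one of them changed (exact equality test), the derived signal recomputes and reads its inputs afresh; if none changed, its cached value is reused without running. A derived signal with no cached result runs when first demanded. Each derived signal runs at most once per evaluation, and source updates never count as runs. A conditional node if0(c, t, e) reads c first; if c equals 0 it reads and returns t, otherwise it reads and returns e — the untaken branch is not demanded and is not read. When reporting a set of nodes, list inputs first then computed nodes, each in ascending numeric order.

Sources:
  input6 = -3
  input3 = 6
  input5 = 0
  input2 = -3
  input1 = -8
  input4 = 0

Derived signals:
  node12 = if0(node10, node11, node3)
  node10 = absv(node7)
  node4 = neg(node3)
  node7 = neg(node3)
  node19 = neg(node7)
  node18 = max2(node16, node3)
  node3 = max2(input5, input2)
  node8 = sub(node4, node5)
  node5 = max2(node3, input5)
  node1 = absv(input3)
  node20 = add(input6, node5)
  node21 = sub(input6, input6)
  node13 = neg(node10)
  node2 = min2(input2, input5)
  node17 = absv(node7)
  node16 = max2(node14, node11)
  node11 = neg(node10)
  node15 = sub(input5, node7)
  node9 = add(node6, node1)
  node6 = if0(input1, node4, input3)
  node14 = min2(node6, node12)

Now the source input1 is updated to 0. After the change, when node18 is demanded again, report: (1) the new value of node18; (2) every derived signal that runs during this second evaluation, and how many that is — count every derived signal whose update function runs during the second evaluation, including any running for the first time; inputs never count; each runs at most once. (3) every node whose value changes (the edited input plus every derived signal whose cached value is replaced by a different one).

New value of node18: 0.
Derived signals that run: node4, node6, node14 — 3 in total.
Values that change: input1, node6.
Key observation: a condition flipped, so demand reaches new nodes — node4 runs for the first time.

First evaluation (everything demanded from the output):
  node3 = max2(0, -3) = 0
  node6 = if0(input1=-8 -> else branch input3) = 6
  node7 = neg(0) = 0
  node10 = absv(0) = 0
  node11 = neg(0) = 0
  node12 = if0(node10=0 -> then branch node11) = 0
  node14 = min2(6, 0) = 0
  node16 = max2(0, 0) = 0
  node18 = max2(0, 0) = 0

Propagation after the edit:
  node4: demanded for the first time — runs, produces 0.
  node6: runs — input1 -8->0; result 0.
  node14: runs — node6 6->0; result 0 (same value as before).
  node16: checked — values it read are unchanged (node14 unchanged, node11 unchanged); reused cached 0 without running.
  node18: checked — values it read are unchanged (node16 unchanged, node3 unchanged); reused cached 0 without running.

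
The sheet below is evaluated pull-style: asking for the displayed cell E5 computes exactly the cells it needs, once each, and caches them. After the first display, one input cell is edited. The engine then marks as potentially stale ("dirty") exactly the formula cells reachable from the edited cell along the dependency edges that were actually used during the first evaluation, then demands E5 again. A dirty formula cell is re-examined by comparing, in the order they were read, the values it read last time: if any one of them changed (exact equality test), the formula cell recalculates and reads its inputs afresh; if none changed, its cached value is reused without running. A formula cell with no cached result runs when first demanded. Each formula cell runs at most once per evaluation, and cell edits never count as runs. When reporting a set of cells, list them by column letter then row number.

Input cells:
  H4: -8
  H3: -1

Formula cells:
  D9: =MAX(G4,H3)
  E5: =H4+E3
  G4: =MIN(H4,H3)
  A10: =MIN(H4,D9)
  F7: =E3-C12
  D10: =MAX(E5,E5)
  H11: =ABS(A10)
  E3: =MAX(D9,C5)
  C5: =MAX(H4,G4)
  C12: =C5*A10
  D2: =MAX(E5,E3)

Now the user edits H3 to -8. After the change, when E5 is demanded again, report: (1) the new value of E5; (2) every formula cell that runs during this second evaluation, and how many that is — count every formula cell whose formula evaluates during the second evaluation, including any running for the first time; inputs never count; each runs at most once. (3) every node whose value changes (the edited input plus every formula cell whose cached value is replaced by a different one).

Demanding E5 again yields -16.
4 formula cells run: D9, E3, E5, G4.
The nodes whose values change: D9, E3, E5, H3.
Note where the cutoff bites: C5 is checked, finds nothing changed, and keeps its cache.

First demand of the output computes:
  G4 = MIN(-8, -1) = -8
  C5 = MAX(-8, -8) = -8
  D9 = MAX(-8, -1) = -1
  E3 = MAX(-1, -8) = -1
  E5 = -8 + -1 = -9

After the edit, cleaning proceeds:
  G4: a read changed (H3 -1->-8) — executes, giving -8 — identical to its old value.
  C5: dirty, but its reads are unchanged (H4 unchanged, G4 unchanged); cached -8 stands.
  D9: a read changed (H3 -1->-8) — executes, giving -8.
  E3: a read changed (D9 -1->-8) — executes, giving -8.
  E5: a read changed (E3 -1->-8) — executes, giving -16.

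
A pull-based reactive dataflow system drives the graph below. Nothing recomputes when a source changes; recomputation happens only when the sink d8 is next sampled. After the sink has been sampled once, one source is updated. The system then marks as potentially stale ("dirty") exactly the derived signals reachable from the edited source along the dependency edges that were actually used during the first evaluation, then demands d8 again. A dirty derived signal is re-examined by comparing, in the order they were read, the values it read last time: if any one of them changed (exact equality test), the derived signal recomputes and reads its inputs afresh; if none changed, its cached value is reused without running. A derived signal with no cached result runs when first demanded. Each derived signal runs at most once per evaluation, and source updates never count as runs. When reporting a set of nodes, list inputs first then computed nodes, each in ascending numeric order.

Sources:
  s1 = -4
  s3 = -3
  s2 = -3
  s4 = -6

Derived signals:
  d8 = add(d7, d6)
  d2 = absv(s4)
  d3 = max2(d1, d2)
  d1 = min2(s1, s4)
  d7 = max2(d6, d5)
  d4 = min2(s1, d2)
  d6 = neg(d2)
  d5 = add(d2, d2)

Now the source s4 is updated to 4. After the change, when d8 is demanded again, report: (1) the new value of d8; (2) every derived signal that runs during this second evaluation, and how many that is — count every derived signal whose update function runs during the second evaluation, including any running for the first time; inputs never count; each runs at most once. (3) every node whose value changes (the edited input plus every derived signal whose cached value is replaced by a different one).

First evaluation (everything demanded from the output):
  d2 = absv(-6) = 6
  d5 = add(6, 6) = 12
  d6 = neg(6) = -6
  d7 = max2(-6, 12) = 12
  d8 = add(12, -6) = 6

Propagation after the edit:
  d2: runs — s4 -6->4; result 4.
  d5: runs — d2 6->4; d2 6->4; result 8.
  d6: runs — d2 6->4; result -4.
  d7: runs — d6 -6->-4; d5 12->8; result 8.
  d8: runs — d7 12->8; d6 -6->-4; result 4.

New value of d8: 4.
Derived signals that run: d2, d5, d6, d7, d8 — 5 in total.
Values that change: s4, d2, d5, d6, d7, d8.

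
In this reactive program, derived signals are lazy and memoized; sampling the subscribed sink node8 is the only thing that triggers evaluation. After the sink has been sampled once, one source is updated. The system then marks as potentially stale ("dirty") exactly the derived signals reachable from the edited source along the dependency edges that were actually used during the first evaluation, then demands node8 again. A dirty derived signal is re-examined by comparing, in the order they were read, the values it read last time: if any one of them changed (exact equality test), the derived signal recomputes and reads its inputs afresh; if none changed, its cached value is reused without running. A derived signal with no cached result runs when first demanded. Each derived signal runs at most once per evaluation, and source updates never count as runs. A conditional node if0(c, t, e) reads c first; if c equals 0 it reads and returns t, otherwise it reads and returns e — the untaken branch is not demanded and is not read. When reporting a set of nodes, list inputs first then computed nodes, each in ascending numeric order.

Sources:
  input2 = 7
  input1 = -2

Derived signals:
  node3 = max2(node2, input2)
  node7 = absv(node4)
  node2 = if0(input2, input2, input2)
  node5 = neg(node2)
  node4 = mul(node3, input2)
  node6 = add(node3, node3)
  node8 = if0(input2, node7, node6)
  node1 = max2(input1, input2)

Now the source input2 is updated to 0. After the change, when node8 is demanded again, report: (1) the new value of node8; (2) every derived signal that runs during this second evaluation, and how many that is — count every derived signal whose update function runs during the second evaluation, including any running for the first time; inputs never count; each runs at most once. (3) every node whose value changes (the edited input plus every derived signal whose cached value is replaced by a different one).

Demanding node8 again yields 0.
5 derived signals run: node2, node3, node4, node7, node8.
The nodes whose values change: input2, node2, node3, node8.
Note the branch switch — demand abandons node6, which is never re-examined.

First demand of the output computes:
  node2 = if0(input2=7 -> else branch input2) = 7
  node3 = max2(7, 7) = 7
  node6 = add(7, 7) = 14
  node8 = if0(input2=7 -> else branch node6) = 14

After the edit, cleaning proceeds:
  node2: a read changed (input2 7->0; input2 7->0) — executes, giving 0.
  node3: a read changed (node2 7->0; input2 7->0) — executes, giving 0.
  node4: had never run; runs now, result 0.
  node6: stays stale; no demand reaches it after the flip.
  node7: had never run; runs now, result 0.
  node8: a read changed (input2 7->0) — executes, giving 0.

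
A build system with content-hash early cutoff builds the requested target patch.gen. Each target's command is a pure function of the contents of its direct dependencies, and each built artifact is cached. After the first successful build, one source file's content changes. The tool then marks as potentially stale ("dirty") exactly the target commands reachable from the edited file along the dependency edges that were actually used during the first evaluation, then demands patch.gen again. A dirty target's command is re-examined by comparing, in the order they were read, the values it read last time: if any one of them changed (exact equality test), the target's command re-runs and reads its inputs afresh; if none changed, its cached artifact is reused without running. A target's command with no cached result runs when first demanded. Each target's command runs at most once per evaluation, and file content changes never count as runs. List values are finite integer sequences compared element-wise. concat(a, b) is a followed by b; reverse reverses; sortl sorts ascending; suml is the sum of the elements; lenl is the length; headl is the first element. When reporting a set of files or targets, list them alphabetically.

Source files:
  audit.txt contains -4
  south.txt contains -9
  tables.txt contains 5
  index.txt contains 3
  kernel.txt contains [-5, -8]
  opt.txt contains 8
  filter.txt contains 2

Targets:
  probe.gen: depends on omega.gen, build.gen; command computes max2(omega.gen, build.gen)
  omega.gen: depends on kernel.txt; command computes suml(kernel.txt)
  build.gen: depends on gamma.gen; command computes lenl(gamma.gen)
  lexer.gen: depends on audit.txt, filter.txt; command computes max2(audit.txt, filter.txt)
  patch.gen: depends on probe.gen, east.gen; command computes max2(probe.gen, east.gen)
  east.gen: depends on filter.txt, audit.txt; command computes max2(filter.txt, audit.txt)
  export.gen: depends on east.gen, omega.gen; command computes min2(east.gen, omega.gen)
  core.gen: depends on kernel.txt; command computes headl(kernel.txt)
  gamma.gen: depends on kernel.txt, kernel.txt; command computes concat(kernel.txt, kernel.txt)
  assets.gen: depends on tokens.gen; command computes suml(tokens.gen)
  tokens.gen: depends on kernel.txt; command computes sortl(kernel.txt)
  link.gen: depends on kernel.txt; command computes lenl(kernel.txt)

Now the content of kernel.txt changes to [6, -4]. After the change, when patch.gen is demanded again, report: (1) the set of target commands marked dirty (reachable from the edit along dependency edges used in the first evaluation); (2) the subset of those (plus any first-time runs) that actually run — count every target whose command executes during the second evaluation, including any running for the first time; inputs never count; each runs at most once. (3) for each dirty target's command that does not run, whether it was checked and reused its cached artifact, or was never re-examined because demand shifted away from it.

First evaluation (everything demanded from the output):
  east.gen = max2(2, -4) = 2
  gamma.gen = concat([-5, -8], [-5, -8]) = [-5, -8, -5, -8]
  build.gen = lenl([-5, -8, -5, -8]) = 4
  omega.gen = suml([-5, -8]) = -13
  probe.gen = max2(-13, 4) = 4
  patch.gen = max2(4, 2) = 4

Propagation after the edit:
  gamma.gen: runs — kernel.txt [-5, -8]->[6, -4]; kernel.txt [-5, -8]->[6, -4]; result [6, -4, 6, -4].
  build.gen: runs — gamma.gen [-5, -8, -5, -8]->[6, -4, 6, -4]; result 4 (same value as before).
  omega.gen: runs — kernel.txt [-5, -8]->[6, -4]; result 2.
  probe.gen: runs — omega.gen -13->2; result 4 (same value as before).
  patch.gen: checked — values it read are unchanged (probe.gen unchanged, east.gen unchanged); reused cached 4 without running.

Key observation: the cutoff stops propagation at patch.gen — its inputs' values are unchanged, so it reuses its cache.

Marked dirty: build.gen, gamma.gen, omega.gen, patch.gen, probe.gen.
Target commands that run: build.gen, gamma.gen, omega.gen, probe.gen — 4 in total.
Checked but reused from cache: patch.gen.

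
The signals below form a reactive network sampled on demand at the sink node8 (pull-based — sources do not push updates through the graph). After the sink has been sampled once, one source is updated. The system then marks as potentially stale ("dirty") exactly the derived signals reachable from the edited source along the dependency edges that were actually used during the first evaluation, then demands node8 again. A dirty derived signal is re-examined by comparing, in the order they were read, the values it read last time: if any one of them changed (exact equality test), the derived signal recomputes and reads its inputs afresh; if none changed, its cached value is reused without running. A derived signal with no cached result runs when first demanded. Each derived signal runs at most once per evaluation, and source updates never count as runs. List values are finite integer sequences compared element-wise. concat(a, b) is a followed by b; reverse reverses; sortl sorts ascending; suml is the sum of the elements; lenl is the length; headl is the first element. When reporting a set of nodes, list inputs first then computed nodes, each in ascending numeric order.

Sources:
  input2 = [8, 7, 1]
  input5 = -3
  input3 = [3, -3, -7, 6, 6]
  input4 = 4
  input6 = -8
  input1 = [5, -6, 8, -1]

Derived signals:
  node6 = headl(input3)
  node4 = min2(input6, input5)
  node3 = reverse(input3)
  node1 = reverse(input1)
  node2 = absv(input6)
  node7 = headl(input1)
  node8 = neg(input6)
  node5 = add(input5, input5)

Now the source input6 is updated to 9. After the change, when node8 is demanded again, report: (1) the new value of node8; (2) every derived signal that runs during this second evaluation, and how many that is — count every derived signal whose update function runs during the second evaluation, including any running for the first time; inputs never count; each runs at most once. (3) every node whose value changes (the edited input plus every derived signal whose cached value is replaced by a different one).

node8 now evaluates to -9.
Run set: node8 (1 run).
Changed values: input6, node8.

Initial pass — values computed on the first demand:
  node8 = neg(-8) = 8

Second demand — change propagation:
  node8: re-runs because input6 -8->9; new result -9.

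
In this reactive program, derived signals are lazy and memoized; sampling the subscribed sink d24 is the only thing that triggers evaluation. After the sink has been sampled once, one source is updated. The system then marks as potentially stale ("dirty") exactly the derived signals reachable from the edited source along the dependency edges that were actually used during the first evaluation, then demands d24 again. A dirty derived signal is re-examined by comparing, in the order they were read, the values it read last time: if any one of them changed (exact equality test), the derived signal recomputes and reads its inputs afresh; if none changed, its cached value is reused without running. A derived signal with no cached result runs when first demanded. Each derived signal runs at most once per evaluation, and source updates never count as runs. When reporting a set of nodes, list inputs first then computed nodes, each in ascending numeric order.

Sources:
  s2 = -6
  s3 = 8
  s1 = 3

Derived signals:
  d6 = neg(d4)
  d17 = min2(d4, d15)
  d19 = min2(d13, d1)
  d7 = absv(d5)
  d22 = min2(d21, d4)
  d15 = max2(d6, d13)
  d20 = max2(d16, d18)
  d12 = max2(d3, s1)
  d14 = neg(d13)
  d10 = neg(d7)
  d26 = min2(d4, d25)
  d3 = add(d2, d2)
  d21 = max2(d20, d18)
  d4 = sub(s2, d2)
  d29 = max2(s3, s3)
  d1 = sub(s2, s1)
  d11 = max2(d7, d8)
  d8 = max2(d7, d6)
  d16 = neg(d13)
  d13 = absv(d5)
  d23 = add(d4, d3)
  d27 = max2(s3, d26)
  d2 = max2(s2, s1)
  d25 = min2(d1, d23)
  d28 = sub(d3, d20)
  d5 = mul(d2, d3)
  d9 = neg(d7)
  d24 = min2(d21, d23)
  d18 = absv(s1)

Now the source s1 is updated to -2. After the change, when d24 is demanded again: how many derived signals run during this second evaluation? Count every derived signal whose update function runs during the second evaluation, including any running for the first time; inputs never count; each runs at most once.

11 derived signals run: d2, d3, d4, d5, d13, d16, d18, d20, d21, d23, d24.

First demand of the output computes:
  d2 = max2(-6, 3) = 3
  d3 = add(3, 3) = 6
  d4 = sub(-6, 3) = -9
  d5 = mul(3, 6) = 18
  d13 = absv(18) = 18
  d16 = neg(18) = -18
  d18 = absv(3) = 3
  d20 = max2(-18, 3) = 3
  d21 = max2(3, 3) = 3
  d23 = add(-9, 6) = -3
  d24 = min2(3, -3) = -3

After the edit, cleaning proceeds:
  d2: a read changed (s1 3->-2) — executes, giving -2.
  d3: a read changed (d2 3->-2; d2 3->-2) — executes, giving -4.
  d4: a read changed (d2 3->-2) — executes, giving -4.
  d5: a read changed (d2 3->-2; d3 6->-4) — executes, giving 8.
  d13: a read changed (d5 18->8) — executes, giving 8.
  d16: a read changed (d13 18->8) — executes, giving -8.
  d18: a read changed (s1 3->-2) — executes, giving 2.
  d20: a read changed (d16 -18->-8; d18 3->2) — executes, giving 2.
  d21: a read changed (d20 3->2; d18 3->2) — executes, giving 2.
  d23: a read changed (d4 -9->-4; d3 6->-4) — executes, giving -8.
  d24: a read changed (d21 3->2; d23 -3->-8) — executes, giving -8.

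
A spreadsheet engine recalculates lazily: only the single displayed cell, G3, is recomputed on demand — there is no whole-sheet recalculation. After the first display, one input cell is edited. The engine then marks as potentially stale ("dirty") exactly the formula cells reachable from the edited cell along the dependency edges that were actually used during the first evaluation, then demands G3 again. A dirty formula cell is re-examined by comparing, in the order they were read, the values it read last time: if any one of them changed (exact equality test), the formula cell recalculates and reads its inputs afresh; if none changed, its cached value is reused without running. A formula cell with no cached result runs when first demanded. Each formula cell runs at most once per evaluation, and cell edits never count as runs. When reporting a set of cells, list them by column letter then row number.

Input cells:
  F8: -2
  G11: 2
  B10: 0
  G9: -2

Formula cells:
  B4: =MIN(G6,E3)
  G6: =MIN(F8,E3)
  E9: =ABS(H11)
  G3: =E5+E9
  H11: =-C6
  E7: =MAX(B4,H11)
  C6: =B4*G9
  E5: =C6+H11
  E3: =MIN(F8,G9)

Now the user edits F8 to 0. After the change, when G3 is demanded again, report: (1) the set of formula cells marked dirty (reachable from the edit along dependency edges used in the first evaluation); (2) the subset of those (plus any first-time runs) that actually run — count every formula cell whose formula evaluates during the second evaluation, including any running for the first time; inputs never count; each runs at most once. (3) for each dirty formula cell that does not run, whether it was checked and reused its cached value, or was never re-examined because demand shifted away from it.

Marked dirty: B4, C6, E3, E5, E9, G3, G6, H11.
Formula cells that run: E3, G6 — 2 in total.
Checked but reused from cache: B4, C6, E5, E9, G3, H11.
Key observation: the cutoff stops propagation at B4 — its inputs' values are unchanged, so it reuses its cache.

First evaluation (everything demanded from the output):
  E3 = MIN(-2, -2) = -2
  G6 = MIN(-2, -2) = -2
  B4 = MIN(-2, -2) = -2
  C6 = -2 * -2 = 4
  H11 = -(4) = -4
  E5 = 4 + -4 = 0
  E9 = ABS(-4) = 4
  G3 = 0 + 4 = 4

Propagation after the edit:
  E3: runs — F8 -2->0; result -2 (same value as before).
  G6: runs — F8 -2->0; result -2 (same value as before).
  B4: checked — values it read are unchanged (G6 unchanged, E3 unchanged); reused cached -2 without running.
  C6: checked — values it read are unchanged (B4 unchanged, G9 unchanged); reused cached 4 without running.
  H11: checked — values it read are unchanged (C6 unchanged); reused cached -4 without running.
  E5: checked — values it read are unchanged (C6 unchanged, H11 unchanged); reused cached 0 without running.
  E9: checked — values it read are unchanged (H11 unchanged); reused cached 4 without running.
  G3: checked — values it read are unchanged (E5 unchanged, E9 unchanged); reused cached 4 without running.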